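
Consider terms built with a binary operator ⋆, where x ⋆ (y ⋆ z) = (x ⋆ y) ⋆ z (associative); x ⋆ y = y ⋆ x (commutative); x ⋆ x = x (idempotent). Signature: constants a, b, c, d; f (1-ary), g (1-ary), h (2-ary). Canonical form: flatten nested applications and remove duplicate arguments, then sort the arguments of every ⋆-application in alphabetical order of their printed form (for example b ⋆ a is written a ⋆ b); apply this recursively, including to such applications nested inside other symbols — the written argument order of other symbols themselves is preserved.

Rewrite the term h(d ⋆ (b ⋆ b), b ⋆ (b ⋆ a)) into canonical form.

Answer: h(b ⋆ d, a ⋆ b)

Derivation:
Work inside:  b ⋆ (b ⋆ a)
Un-nest:  b ⋆ b ⋆ a
Idempotence:  drop duplicate b
Sort arguments:  a ⋆ b
Reassemble:  h(b ⋆ d, a ⋆ b)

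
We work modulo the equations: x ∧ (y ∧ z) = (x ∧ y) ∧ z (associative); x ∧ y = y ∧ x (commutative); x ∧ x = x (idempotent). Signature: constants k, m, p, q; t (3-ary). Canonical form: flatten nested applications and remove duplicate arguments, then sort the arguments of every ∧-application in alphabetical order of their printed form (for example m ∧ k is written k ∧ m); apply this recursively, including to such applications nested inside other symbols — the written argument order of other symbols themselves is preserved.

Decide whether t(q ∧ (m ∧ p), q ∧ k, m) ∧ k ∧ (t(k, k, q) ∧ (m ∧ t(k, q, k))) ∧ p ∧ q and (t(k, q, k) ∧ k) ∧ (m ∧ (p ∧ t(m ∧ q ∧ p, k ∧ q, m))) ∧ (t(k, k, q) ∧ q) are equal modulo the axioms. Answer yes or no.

Left:  t(q ∧ (m ∧ p), q ∧ k, m) ∧ k ∧ (t(k, k, q) ∧ (m ∧ t(k, q, k))) ∧ p ∧ q
  Merge nested applications:  t(q ∧ (m ∧ p), q ∧ k, m) ∧ k ∧ t(k, k, q) ∧ m ∧ t(k, q, k) ∧ p ∧ q
  Canonicalize subterm:  t(q ∧ (m ∧ p), q ∧ k, m)  →  t(m ∧ p ∧ q, k ∧ q, m)
  Sort arguments:  k ∧ m ∧ p ∧ q ∧ t(k, k, q) ∧ t(k, q, k) ∧ t(m ∧ p ∧ q, k ∧ q, m)
Right:  (t(k, q, k) ∧ k) ∧ (m ∧ (p ∧ t(m ∧ q ∧ p, k ∧ q, m))) ∧ (t(k, k, q) ∧ q)
  Flatten:  t(k, q, k) ∧ k ∧ m ∧ p ∧ t(m ∧ q ∧ p, k ∧ q, m) ∧ t(k, k, q) ∧ q
  Canonicalize subterm:  t(m ∧ q ∧ p, k ∧ q, m)  →  t(m ∧ p ∧ q, k ∧ q, m)
  Sort:  k ∧ m ∧ p ∧ q ∧ t(k, k, q) ∧ t(k, q, k) ∧ t(m ∧ p ∧ q, k ∧ q, m)

Answer: yes — both canonical forms are k ∧ m ∧ p ∧ q ∧ t(k, k, q) ∧ t(k, q, k) ∧ t(m ∧ p ∧ q, k ∧ q, m)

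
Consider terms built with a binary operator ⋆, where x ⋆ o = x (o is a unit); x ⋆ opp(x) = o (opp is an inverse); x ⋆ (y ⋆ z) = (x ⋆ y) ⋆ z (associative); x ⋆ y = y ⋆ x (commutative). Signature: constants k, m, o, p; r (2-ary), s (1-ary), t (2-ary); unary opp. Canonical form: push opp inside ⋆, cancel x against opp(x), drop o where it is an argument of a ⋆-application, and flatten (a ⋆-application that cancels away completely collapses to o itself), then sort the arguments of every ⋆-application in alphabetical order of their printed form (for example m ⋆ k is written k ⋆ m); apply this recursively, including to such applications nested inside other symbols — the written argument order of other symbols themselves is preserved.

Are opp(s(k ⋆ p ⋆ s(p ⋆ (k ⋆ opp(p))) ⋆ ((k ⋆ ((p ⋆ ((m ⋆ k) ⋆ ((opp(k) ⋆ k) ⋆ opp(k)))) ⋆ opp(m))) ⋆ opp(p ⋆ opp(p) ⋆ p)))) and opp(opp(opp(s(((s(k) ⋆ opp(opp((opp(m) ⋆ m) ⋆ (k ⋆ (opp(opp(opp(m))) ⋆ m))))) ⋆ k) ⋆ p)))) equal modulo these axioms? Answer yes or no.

Answer: yes — both canonical forms are opp(s(k ⋆ k ⋆ p ⋆ s(k)))

Derivation:
Left:  opp(s(k ⋆ p ⋆ s(p ⋆ (k ⋆ opp(p))) ⋆ ((k ⋆ ((p ⋆ ((m ⋆ k) ⋆ ((opp(k) ⋆ k) ⋆ opp(k)))) ⋆ opp(m))) ⋆ opp(p ⋆ opp(p) ⋆ p))))
  Push opp inside:  distribute opp over ⋆ and collapse double opp
  Collect terms:  opp(s(k ⋆ k ⋆ p ⋆ s(k)))
Right:  opp(opp(opp(s(((s(k) ⋆ opp(opp((opp(m) ⋆ m) ⋆ (k ⋆ (opp(opp(opp(m))) ⋆ m))))) ⋆ k) ⋆ p))))
  Push opp inside:  distribute opp over ⋆ and collapse double opp
  Collect terms:  opp(s(k ⋆ k ⋆ p ⋆ s(k)))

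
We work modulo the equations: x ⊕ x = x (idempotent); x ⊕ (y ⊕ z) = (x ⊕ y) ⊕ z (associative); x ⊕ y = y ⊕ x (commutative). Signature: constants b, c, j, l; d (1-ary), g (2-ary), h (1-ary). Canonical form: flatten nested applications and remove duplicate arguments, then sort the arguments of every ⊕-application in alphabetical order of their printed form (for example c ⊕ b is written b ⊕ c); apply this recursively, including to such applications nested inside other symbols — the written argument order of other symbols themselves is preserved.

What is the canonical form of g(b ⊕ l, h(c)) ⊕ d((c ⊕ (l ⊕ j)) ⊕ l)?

Simplify inside:  d((c ⊕ (l ⊕ j)) ⊕ l)  →  d(c ⊕ j ⊕ l)
Sort arguments:  d(c ⊕ j ⊕ l) ⊕ g(b ⊕ l, h(c))

Answer: d(c ⊕ j ⊕ l) ⊕ g(b ⊕ l, h(c))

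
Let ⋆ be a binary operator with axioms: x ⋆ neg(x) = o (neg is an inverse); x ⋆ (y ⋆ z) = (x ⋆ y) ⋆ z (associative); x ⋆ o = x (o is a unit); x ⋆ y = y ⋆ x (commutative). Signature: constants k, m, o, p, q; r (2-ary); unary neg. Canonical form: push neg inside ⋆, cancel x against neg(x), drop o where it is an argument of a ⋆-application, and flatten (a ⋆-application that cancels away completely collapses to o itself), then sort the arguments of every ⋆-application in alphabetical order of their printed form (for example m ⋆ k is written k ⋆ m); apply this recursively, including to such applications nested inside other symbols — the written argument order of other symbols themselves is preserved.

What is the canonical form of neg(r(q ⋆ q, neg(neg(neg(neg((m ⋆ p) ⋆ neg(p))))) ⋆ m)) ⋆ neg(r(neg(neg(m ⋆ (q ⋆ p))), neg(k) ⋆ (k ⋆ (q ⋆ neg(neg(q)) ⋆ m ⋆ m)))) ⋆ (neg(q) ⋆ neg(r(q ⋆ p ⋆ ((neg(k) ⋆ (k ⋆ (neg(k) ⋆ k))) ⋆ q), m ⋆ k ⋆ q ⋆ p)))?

Push neg inside:  distribute neg over ⋆ and collapse double neg
Combine occurrences:  neg(r(q ⋆ q, m ⋆ m)) ⋆ neg(r(m ⋆ p ⋆ q, m ⋆ m ⋆ q ⋆ q)) ⋆ neg(q) ⋆ neg(r(p ⋆ q ⋆ q, k ⋆ m ⋆ p ⋆ q))
Sort:  neg(q) ⋆ neg(r(m ⋆ p ⋆ q, m ⋆ m ⋆ q ⋆ q)) ⋆ neg(r(p ⋆ q ⋆ q, k ⋆ m ⋆ p ⋆ q)) ⋆ neg(r(q ⋆ q, m ⋆ m))

Answer: neg(q) ⋆ neg(r(m ⋆ p ⋆ q, m ⋆ m ⋆ q ⋆ q)) ⋆ neg(r(p ⋆ q ⋆ q, k ⋆ m ⋆ p ⋆ q)) ⋆ neg(r(q ⋆ q, m ⋆ m))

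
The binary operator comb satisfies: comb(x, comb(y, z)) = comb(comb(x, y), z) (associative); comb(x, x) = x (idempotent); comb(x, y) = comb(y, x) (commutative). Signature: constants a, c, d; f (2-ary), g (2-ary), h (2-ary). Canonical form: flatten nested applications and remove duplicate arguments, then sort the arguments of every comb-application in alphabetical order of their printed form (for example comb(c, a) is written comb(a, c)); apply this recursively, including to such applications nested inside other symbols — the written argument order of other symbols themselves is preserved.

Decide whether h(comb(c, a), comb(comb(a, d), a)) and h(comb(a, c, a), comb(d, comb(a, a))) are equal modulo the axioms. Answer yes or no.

Answer: yes — both canonical forms are h(comb(a, c), comb(a, d))

Derivation:
Left:  h(comb(c, a), comb(comb(a, d), a))
  Focus inside:  comb(comb(a, d), a)
  Merge nested applications:  comb(a, d, a)
  Idempotence:  drop duplicate a
  Order the arguments:  comb(a, d)
  Put back:  h(comb(a, c), comb(a, d))
Right:  h(comb(a, c, a), comb(d, comb(a, a)))
  Work inside:  comb(d, comb(a, a))
  Flatten:  comb(d, a, a)
  Drop duplicates:  drop duplicate a
  Sort:  comb(a, d)
  Put back:  h(comb(a, c), comb(a, d))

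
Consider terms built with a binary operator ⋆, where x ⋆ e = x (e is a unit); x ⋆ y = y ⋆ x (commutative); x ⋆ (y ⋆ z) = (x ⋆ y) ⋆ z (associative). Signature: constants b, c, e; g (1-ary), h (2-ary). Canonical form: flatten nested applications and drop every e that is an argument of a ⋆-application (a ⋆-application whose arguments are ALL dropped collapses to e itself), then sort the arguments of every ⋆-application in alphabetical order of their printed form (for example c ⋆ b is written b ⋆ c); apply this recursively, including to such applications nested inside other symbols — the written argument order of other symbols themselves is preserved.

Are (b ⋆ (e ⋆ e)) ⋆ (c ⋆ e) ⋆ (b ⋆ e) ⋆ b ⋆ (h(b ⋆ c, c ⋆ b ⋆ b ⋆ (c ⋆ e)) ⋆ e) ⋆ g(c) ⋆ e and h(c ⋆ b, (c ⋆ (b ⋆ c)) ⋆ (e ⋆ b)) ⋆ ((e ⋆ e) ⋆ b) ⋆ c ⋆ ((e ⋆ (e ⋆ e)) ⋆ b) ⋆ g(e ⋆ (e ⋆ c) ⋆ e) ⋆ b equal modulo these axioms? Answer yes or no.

Answer: yes — both canonical forms are b ⋆ b ⋆ b ⋆ c ⋆ g(c) ⋆ h(b ⋆ c, b ⋆ b ⋆ c ⋆ c)

Derivation:
Left:  (b ⋆ (e ⋆ e)) ⋆ (c ⋆ e) ⋆ (b ⋆ e) ⋆ b ⋆ (h(b ⋆ c, c ⋆ b ⋆ b ⋆ (c ⋆ e)) ⋆ e) ⋆ g(c) ⋆ e
  Flatten:  b ⋆ e ⋆ e ⋆ c ⋆ e ⋆ b ⋆ e ⋆ b ⋆ h(b ⋆ c, c ⋆ b ⋆ b ⋆ (c ⋆ e)) ⋆ e ⋆ g(c) ⋆ e
  Canonicalize subterm:  h(b ⋆ c, c ⋆ b ⋆ b ⋆ (c ⋆ e))  →  h(b ⋆ c, b ⋆ b ⋆ c ⋆ c)
  Drop the unit:  drop e (×6)
  Sort arguments:  b ⋆ b ⋆ b ⋆ c ⋆ g(c) ⋆ h(b ⋆ c, b ⋆ b ⋆ c ⋆ c)
Right:  h(c ⋆ b, (c ⋆ (b ⋆ c)) ⋆ (e ⋆ b)) ⋆ ((e ⋆ e) ⋆ b) ⋆ c ⋆ ((e ⋆ (e ⋆ e)) ⋆ b) ⋆ g(e ⋆ (e ⋆ c) ⋆ e) ⋆ b
  Un-nest:  h(c ⋆ b, (c ⋆ (b ⋆ c)) ⋆ (e ⋆ b)) ⋆ e ⋆ e ⋆ b ⋆ c ⋆ e ⋆ e ⋆ e ⋆ b ⋆ g(e ⋆ (e ⋆ c) ⋆ e) ⋆ b
  Simplify inside:  h(c ⋆ b, (c ⋆ (b ⋆ c)) ⋆ (e ⋆ b))  →  h(b ⋆ c, b ⋆ b ⋆ c ⋆ c)
  Simplify inside:  g(e ⋆ (e ⋆ c) ⋆ e)  →  g(c)
  Drop the unit:  drop e (×5)
  Order the arguments:  b ⋆ b ⋆ b ⋆ c ⋆ g(c) ⋆ h(b ⋆ c, b ⋆ b ⋆ c ⋆ c)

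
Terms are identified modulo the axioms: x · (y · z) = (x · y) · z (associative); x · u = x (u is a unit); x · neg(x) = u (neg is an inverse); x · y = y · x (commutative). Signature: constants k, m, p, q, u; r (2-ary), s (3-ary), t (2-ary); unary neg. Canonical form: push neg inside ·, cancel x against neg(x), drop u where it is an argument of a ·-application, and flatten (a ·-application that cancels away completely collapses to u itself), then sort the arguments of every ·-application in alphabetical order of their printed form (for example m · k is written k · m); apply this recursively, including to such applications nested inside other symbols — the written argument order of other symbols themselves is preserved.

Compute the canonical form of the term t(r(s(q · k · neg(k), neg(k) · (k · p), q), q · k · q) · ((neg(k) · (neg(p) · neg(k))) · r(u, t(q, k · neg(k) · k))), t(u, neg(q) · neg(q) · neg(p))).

Focus inside:  r(s(q · k · neg(k), neg(k) · (k · p), q), q · k · q) · ((neg(k) · (neg(p) · neg(k))) · r(u, t(q, k · neg(k) · k)))
Combine occurrences:  r(s(q, p, q), k · q · q) · neg(k) · neg(k) · neg(p) · r(u, t(q, k))
Order the arguments:  neg(k) · neg(k) · neg(p) · r(s(q, p, q), k · q · q) · r(u, t(q, k))
Rebuild:  t(neg(k) · neg(k) · neg(p) · r(s(q, p, q), k · q · q) · r(u, t(q, k)), t(u, neg(p) · neg(q) · neg(q)))

Answer: t(neg(k) · neg(k) · neg(p) · r(s(q, p, q), k · q · q) · r(u, t(q, k)), t(u, neg(p) · neg(q) · neg(q)))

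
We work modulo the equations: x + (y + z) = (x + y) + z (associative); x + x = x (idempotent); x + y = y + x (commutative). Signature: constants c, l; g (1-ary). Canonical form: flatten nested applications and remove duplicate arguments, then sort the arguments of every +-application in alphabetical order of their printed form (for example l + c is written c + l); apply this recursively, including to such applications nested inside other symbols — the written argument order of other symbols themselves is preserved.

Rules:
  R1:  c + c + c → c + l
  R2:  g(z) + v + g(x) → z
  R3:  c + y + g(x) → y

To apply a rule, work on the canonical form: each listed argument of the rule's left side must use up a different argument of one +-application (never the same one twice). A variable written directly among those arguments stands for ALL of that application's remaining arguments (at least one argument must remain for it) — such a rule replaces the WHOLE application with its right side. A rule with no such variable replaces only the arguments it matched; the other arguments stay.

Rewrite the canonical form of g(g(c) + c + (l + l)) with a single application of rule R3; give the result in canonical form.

Answer: g(l)

Derivation:
Canonical form:  g(c + g(c) + l)
Apply R3:  consuming c, g(c);  x := c, y := l
The variable takes the whole remainder — replace the entire application.
Result:  g(l)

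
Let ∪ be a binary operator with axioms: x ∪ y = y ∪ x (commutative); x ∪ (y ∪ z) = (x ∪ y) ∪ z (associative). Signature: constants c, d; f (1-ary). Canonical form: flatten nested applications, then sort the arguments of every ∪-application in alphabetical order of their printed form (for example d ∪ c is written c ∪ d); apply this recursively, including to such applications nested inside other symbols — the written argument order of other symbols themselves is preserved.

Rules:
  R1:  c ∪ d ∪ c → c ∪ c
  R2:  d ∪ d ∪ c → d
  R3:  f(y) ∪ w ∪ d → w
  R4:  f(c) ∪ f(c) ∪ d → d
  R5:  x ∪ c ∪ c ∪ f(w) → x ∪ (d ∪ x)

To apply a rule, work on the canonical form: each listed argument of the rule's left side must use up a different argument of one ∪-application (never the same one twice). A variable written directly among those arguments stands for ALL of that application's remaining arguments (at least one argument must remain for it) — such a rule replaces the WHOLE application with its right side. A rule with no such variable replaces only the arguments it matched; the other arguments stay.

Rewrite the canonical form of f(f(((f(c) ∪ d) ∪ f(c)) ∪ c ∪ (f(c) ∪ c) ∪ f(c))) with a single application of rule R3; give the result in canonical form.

Canonical form:  f(f(c ∪ c ∪ d ∪ f(c) ∪ f(c) ∪ f(c) ∪ f(c)))
Match R3:  consume d, f(c);  w := c ∪ c ∪ f(c) ∪ f(c) ∪ f(c), y := c
The variable takes the whole remainder — replace the entire application.
Result:  f(f(c ∪ c ∪ f(c) ∪ f(c) ∪ f(c)))

Answer: f(f(c ∪ c ∪ f(c) ∪ f(c) ∪ f(c)))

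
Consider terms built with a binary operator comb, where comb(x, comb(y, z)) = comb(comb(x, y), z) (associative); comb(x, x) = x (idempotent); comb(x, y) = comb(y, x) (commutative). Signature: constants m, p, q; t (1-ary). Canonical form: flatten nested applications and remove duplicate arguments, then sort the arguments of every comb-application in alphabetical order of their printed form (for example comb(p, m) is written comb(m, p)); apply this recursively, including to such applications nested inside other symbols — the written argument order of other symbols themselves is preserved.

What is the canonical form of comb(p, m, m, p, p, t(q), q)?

Drop duplicates:  drop duplicate m, p, p
Sort arguments:  comb(m, p, q, t(q))

Answer: comb(m, p, q, t(q))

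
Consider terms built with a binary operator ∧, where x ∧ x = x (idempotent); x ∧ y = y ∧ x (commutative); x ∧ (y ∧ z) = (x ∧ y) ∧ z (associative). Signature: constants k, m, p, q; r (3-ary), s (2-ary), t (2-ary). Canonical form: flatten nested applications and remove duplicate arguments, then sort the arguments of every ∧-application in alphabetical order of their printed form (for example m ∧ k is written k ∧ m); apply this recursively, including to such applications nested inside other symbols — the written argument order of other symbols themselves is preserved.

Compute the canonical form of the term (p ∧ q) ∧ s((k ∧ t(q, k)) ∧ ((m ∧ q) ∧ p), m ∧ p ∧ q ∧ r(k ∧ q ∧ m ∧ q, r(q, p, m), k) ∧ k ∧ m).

Flatten:  p ∧ q ∧ s((k ∧ t(q, k)) ∧ ((m ∧ q) ∧ p), m ∧ p ∧ q ∧ r(k ∧ q ∧ m ∧ q, r(q, p, m), k) ∧ k ∧ m)
Canonicalize subterm:  s((k ∧ t(q, k)) ∧ ((m ∧ q) ∧ p), m ∧ p ∧ q ∧ r(k ∧ q ∧ m ∧ q, r(q, p, m), k) ∧ k ∧ m)  →  s(k ∧ m ∧ p ∧ q ∧ t(q, k), k ∧ m ∧ p ∧ q ∧ r(k ∧ m ∧ q, r(q, p, m), k))
Sort:  p ∧ q ∧ s(k ∧ m ∧ p ∧ q ∧ t(q, k), k ∧ m ∧ p ∧ q ∧ r(k ∧ m ∧ q, r(q, p, m), k))

Answer: p ∧ q ∧ s(k ∧ m ∧ p ∧ q ∧ t(q, k), k ∧ m ∧ p ∧ q ∧ r(k ∧ m ∧ q, r(q, p, m), k))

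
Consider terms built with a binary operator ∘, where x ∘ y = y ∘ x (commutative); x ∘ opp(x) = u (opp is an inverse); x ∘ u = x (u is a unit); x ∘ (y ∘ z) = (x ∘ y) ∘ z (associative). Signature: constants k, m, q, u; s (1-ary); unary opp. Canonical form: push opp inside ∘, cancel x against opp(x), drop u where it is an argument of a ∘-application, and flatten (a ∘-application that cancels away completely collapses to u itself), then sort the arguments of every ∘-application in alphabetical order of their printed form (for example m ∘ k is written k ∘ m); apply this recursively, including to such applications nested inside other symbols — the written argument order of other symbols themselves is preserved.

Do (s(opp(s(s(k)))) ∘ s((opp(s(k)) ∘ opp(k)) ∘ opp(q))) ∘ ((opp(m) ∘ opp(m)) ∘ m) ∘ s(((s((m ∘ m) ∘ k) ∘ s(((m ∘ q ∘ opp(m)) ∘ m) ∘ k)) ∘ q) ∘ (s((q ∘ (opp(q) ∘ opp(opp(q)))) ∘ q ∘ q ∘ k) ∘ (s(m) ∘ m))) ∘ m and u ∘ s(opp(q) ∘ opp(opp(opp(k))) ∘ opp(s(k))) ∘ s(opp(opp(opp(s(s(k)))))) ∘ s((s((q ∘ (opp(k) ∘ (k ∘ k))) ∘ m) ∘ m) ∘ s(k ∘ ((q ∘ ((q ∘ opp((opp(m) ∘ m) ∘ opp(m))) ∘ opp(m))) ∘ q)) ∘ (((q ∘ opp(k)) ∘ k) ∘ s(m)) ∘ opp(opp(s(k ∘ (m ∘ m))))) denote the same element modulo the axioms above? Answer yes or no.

Left:  (s(opp(s(s(k)))) ∘ s((opp(s(k)) ∘ opp(k)) ∘ opp(q))) ∘ ((opp(m) ∘ opp(m)) ∘ m) ∘ s(((s((m ∘ m) ∘ k) ∘ s(((m ∘ q ∘ opp(m)) ∘ m) ∘ k)) ∘ q) ∘ (s((q ∘ (opp(q) ∘ opp(opp(q)))) ∘ q ∘ q ∘ k) ∘ (s(m) ∘ m))) ∘ m
  Push opp inside:  distribute opp over ∘ and collapse double opp
  Cancel:  m cancels
  Collect terms:  s(opp(s(s(k)))) ∘ s(opp(k) ∘ opp(q) ∘ opp(s(k))) ∘ s(m ∘ q ∘ s(k ∘ m ∘ m) ∘ s(k ∘ m ∘ q) ∘ s(k ∘ q ∘ q ∘ q) ∘ s(m))
  Order the arguments:  s(m ∘ q ∘ s(k ∘ m ∘ m) ∘ s(k ∘ m ∘ q) ∘ s(k ∘ q ∘ q ∘ q) ∘ s(m)) ∘ s(opp(k) ∘ opp(q) ∘ opp(s(k))) ∘ s(opp(s(s(k))))
Right:  u ∘ s(opp(q) ∘ opp(opp(opp(k))) ∘ opp(s(k))) ∘ s(opp(opp(opp(s(s(k)))))) ∘ s((s((q ∘ (opp(k) ∘ (k ∘ k))) ∘ m) ∘ m) ∘ s(k ∘ ((q ∘ ((q ∘ opp((opp(m) ∘ m) ∘ opp(m))) ∘ opp(m))) ∘ q)) ∘ (((q ∘ opp(k)) ∘ k) ∘ s(m)) ∘ opp(opp(s(k ∘ (m ∘ m)))))
  Push opp inside:  distribute opp over ∘ and collapse double opp
  Collect:  s(opp(k) ∘ opp(q) ∘ opp(s(k))) ∘ s(opp(s(s(k)))) ∘ s(m ∘ q ∘ s(k ∘ m ∘ m) ∘ s(k ∘ m ∘ q) ∘ s(k ∘ q ∘ q ∘ q) ∘ s(m))
  Sort:  s(m ∘ q ∘ s(k ∘ m ∘ m) ∘ s(k ∘ m ∘ q) ∘ s(k ∘ q ∘ q ∘ q) ∘ s(m)) ∘ s(opp(k) ∘ opp(q) ∘ opp(s(k))) ∘ s(opp(s(s(k))))

Answer: yes — both canonical forms are s(m ∘ q ∘ s(k ∘ m ∘ m) ∘ s(k ∘ m ∘ q) ∘ s(k ∘ q ∘ q ∘ q) ∘ s(m)) ∘ s(opp(k) ∘ opp(q) ∘ opp(s(k))) ∘ s(opp(s(s(k))))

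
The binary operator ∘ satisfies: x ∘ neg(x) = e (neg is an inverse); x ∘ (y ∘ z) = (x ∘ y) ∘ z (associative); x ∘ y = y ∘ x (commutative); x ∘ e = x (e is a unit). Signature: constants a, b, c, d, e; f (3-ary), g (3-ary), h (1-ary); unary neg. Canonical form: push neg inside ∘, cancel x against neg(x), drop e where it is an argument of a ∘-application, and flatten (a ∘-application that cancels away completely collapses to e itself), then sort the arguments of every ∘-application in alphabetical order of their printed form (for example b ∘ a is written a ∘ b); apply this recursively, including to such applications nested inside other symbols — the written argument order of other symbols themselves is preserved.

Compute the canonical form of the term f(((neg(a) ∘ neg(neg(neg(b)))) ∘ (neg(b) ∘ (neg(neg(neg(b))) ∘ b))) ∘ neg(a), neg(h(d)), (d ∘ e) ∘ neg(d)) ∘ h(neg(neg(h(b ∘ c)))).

Answer: f(neg(a) ∘ neg(a) ∘ neg(b) ∘ neg(b), neg(h(d)), e) ∘ h(h(b ∘ c))

Derivation:
Push neg inside:  distribute neg over ∘ and collapse double neg
Combine occurrences:  f(neg(a) ∘ neg(a) ∘ neg(b) ∘ neg(b), neg(h(d)), e) ∘ h(h(b ∘ c))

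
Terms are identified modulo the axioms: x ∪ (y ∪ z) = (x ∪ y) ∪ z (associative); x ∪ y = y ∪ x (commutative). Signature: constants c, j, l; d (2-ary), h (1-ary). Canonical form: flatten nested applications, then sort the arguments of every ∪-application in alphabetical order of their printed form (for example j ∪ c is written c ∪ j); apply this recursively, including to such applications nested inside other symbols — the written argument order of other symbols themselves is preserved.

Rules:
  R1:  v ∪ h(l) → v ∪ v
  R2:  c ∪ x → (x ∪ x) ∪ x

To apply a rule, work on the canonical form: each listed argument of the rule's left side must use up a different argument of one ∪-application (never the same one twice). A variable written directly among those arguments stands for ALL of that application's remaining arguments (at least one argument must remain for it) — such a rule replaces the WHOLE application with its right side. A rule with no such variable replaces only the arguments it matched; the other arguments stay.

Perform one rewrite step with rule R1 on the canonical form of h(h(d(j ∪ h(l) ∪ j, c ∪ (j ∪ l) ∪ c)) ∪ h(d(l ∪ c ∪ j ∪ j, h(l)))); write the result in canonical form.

Answer: h(h(d(c ∪ j ∪ j ∪ l, h(l))) ∪ h(d(j ∪ j ∪ j ∪ j, c ∪ c ∪ j ∪ l)))

Derivation:
Canonical form:  h(h(d(c ∪ j ∪ j ∪ l, h(l))) ∪ h(d(h(l) ∪ j ∪ j, c ∪ c ∪ j ∪ l)))
R1 matches:  uses h(l);  v := j ∪ j
The variable takes the whole remainder — replace the entire application.
Giving:  h(h(d(c ∪ j ∪ j ∪ l, h(l))) ∪ h(d(j ∪ j ∪ j ∪ j, c ∪ c ∪ j ∪ l)))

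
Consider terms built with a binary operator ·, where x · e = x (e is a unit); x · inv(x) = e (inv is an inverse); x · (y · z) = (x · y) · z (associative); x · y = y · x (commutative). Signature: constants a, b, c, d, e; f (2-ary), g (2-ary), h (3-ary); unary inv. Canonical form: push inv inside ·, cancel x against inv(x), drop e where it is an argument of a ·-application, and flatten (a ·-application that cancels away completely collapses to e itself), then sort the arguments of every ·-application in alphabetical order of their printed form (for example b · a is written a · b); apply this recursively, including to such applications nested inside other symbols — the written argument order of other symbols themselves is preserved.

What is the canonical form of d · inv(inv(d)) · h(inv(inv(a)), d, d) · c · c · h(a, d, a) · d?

Push inv inside:  distribute inv over · and collapse double inv
Combine occurrences:  d · d · d · h(a, d, d) · c · c · h(a, d, a)
Order the arguments:  c · c · d · d · d · h(a, d, a) · h(a, d, d)

Answer: c · c · d · d · d · h(a, d, a) · h(a, d, d)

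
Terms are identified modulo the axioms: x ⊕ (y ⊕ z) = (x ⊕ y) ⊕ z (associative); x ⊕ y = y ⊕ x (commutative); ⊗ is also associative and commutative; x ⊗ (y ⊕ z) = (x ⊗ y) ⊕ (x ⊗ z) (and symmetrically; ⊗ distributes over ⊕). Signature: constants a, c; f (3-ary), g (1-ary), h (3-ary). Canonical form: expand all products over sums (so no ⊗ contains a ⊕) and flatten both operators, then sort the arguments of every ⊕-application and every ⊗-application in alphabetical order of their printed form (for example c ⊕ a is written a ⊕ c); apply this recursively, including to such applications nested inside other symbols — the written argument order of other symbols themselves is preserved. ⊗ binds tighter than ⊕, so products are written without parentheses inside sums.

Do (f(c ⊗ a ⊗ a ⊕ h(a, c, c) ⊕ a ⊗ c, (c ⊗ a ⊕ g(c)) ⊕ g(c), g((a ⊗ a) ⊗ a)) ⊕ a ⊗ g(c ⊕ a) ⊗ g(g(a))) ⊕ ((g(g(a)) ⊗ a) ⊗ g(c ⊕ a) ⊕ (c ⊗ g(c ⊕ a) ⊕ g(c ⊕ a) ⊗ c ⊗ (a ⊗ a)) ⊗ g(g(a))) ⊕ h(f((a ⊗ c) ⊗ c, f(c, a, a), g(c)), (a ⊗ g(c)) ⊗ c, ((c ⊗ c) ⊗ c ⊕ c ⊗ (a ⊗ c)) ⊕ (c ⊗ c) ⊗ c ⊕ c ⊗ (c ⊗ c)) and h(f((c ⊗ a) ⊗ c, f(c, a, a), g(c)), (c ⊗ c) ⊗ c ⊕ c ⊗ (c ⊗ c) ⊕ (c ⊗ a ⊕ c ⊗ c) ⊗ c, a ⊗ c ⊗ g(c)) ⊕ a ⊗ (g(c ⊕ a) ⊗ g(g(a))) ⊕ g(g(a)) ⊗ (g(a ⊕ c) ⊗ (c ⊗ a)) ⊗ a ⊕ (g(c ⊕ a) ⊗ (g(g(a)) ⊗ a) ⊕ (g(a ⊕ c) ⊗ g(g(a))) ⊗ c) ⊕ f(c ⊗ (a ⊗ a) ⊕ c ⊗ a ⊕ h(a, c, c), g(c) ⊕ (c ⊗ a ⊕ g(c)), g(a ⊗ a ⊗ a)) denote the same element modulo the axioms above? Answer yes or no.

Answer: no — a ⊗ a ⊗ c ⊗ g(a ⊕ c) ⊗ g(g(a)) ⊕ a ⊗ g(a ⊕ c) ⊗ g(g(a)) ⊕ a ⊗ g(a ⊕ c) ⊗ g(g(a)) ⊕ c ⊗ g(a ⊕ c) ⊗ g(g(a)) ⊕ f(a ⊗ a ⊗ c ⊕ a ⊗ c ⊕ h(a, c, c), a ⊗ c ⊕ g(c) ⊕ g(c), g(a ⊗ a ⊗ a)) ⊕ h(f(a ⊗ c ⊗ c, f(c, a, a), g(c)), a ⊗ c ⊗ g(c), a ⊗ c ⊗ c ⊕ c ⊗ c ⊗ c ⊕ c ⊗ c ⊗ c ⊕ c ⊗ c ⊗ c) vs a ⊗ a ⊗ c ⊗ g(a ⊕ c) ⊗ g(g(a)) ⊕ a ⊗ g(a ⊕ c) ⊗ g(g(a)) ⊕ a ⊗ g(a ⊕ c) ⊗ g(g(a)) ⊕ c ⊗ g(a ⊕ c) ⊗ g(g(a)) ⊕ f(a ⊗ a ⊗ c ⊕ a ⊗ c ⊕ h(a, c, c), a ⊗ c ⊕ g(c) ⊕ g(c), g(a ⊗ a ⊗ a)) ⊕ h(f(a ⊗ c ⊗ c, f(c, a, a), g(c)), a ⊗ c ⊗ c ⊕ c ⊗ c ⊗ c ⊕ c ⊗ c ⊗ c ⊕ c ⊗ c ⊗ c, a ⊗ c ⊗ g(c))

Derivation:
Left:  (f(c ⊗ a ⊗ a ⊕ h(a, c, c) ⊕ a ⊗ c, (c ⊗ a ⊕ g(c)) ⊕ g(c), g((a ⊗ a) ⊗ a)) ⊕ a ⊗ g(c ⊕ a) ⊗ g(g(a))) ⊕ ((g(g(a)) ⊗ a) ⊗ g(c ⊕ a) ⊕ (c ⊗ g(c ⊕ a) ⊕ g(c ⊕ a) ⊗ c ⊗ (a ⊗ a)) ⊗ g(g(a))) ⊕ h(f((a ⊗ c) ⊗ c, f(c, a, a), g(c)), (a ⊗ g(c)) ⊗ c, ((c ⊗ c) ⊗ c ⊕ c ⊗ (a ⊗ c)) ⊕ (c ⊗ c) ⊗ c ⊕ c ⊗ (c ⊗ c))
  Expand products over sums:  f(a ⊗ a ⊗ c ⊕ a ⊗ c ⊕ h(a, c, c), a ⊗ c ⊕ g(c) ⊕ g(c), g(a ⊗ a ⊗ a)) ⊕ a ⊗ g(a ⊕ c) ⊗ g(g(a)) ⊕ a ⊗ g(a ⊕ c) ⊗ g(g(a)) ⊕ c ⊗ g(a ⊕ c) ⊗ g(g(a)) ⊕ a ⊗ a ⊗ c ⊗ g(a ⊕ c) ⊗ g(g(a)) ⊕ h(f(a ⊗ c ⊗ c, f(c, a, a), g(c)), a ⊗ c ⊗ g(c), a ⊗ c ⊗ c ⊕ c ⊗ c ⊗ c ⊕ c ⊗ c ⊗ c ⊕ c ⊗ c ⊗ c)
  Order the arguments:  a ⊗ a ⊗ c ⊗ g(a ⊕ c) ⊗ g(g(a)) ⊕ a ⊗ g(a ⊕ c) ⊗ g(g(a)) ⊕ a ⊗ g(a ⊕ c) ⊗ g(g(a)) ⊕ c ⊗ g(a ⊕ c) ⊗ g(g(a)) ⊕ f(a ⊗ a ⊗ c ⊕ a ⊗ c ⊕ h(a, c, c), a ⊗ c ⊕ g(c) ⊕ g(c), g(a ⊗ a ⊗ a)) ⊕ h(f(a ⊗ c ⊗ c, f(c, a, a), g(c)), a ⊗ c ⊗ g(c), a ⊗ c ⊗ c ⊕ c ⊗ c ⊗ c ⊕ c ⊗ c ⊗ c ⊕ c ⊗ c ⊗ c)
Right:  h(f((c ⊗ a) ⊗ c, f(c, a, a), g(c)), (c ⊗ c) ⊗ c ⊕ c ⊗ (c ⊗ c) ⊕ (c ⊗ a ⊕ c ⊗ c) ⊗ c, a ⊗ c ⊗ g(c)) ⊕ a ⊗ (g(c ⊕ a) ⊗ g(g(a))) ⊕ g(g(a)) ⊗ (g(a ⊕ c) ⊗ (c ⊗ a)) ⊗ a ⊕ (g(c ⊕ a) ⊗ (g(g(a)) ⊗ a) ⊕ (g(a ⊕ c) ⊗ g(g(a))) ⊗ c) ⊕ f(c ⊗ (a ⊗ a) ⊕ c ⊗ a ⊕ h(a, c, c), g(c) ⊕ (c ⊗ a ⊕ g(c)), g(a ⊗ a ⊗ a))
  Expand products over sums:  h(f(a ⊗ c ⊗ c, f(c, a, a), g(c)), a ⊗ c ⊗ c ⊕ c ⊗ c ⊗ c ⊕ c ⊗ c ⊗ c ⊕ c ⊗ c ⊗ c, a ⊗ c ⊗ g(c)) ⊕ a ⊗ g(a ⊕ c) ⊗ g(g(a)) ⊕ a ⊗ a ⊗ c ⊗ g(a ⊕ c) ⊗ g(g(a)) ⊕ a ⊗ g(a ⊕ c) ⊗ g(g(a)) ⊕ c ⊗ g(a ⊕ c) ⊗ g(g(a)) ⊕ f(a ⊗ a ⊗ c ⊕ a ⊗ c ⊕ h(a, c, c), a ⊗ c ⊕ g(c) ⊕ g(c), g(a ⊗ a ⊗ a))
  Sort arguments:  a ⊗ a ⊗ c ⊗ g(a ⊕ c) ⊗ g(g(a)) ⊕ a ⊗ g(a ⊕ c) ⊗ g(g(a)) ⊕ a ⊗ g(a ⊕ c) ⊗ g(g(a)) ⊕ c ⊗ g(a ⊕ c) ⊗ g(g(a)) ⊕ f(a ⊗ a ⊗ c ⊕ a ⊗ c ⊕ h(a, c, c), a ⊗ c ⊕ g(c) ⊕ g(c), g(a ⊗ a ⊗ a)) ⊕ h(f(a ⊗ c ⊗ c, f(c, a, a), g(c)), a ⊗ c ⊗ c ⊕ c ⊗ c ⊗ c ⊕ c ⊗ c ⊗ c ⊕ c ⊗ c ⊗ c, a ⊗ c ⊗ g(c))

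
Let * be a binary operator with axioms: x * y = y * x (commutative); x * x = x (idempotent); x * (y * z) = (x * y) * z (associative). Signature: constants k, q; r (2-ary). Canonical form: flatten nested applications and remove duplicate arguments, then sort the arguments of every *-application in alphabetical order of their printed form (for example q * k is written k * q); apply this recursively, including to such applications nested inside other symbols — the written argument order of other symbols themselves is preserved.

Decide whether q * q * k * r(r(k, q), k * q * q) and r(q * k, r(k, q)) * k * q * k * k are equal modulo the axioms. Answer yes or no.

Left:  q * q * k * r(r(k, q), k * q * q)
  Inside:  r(r(k, q), k * q * q)  →  r(r(k, q), k * q)
  Idempotence:  drop duplicate q
  Order the arguments:  k * q * r(r(k, q), k * q)
Right:  r(q * k, r(k, q)) * k * q * k * k
  Canonicalize subterm:  r(q * k, r(k, q))  →  r(k * q, r(k, q))
  Deduplicate:  drop duplicate k, k
  Sort:  k * q * r(k * q, r(k, q))

Answer: no — k * q * r(r(k, q), k * q) vs k * q * r(k * q, r(k, q))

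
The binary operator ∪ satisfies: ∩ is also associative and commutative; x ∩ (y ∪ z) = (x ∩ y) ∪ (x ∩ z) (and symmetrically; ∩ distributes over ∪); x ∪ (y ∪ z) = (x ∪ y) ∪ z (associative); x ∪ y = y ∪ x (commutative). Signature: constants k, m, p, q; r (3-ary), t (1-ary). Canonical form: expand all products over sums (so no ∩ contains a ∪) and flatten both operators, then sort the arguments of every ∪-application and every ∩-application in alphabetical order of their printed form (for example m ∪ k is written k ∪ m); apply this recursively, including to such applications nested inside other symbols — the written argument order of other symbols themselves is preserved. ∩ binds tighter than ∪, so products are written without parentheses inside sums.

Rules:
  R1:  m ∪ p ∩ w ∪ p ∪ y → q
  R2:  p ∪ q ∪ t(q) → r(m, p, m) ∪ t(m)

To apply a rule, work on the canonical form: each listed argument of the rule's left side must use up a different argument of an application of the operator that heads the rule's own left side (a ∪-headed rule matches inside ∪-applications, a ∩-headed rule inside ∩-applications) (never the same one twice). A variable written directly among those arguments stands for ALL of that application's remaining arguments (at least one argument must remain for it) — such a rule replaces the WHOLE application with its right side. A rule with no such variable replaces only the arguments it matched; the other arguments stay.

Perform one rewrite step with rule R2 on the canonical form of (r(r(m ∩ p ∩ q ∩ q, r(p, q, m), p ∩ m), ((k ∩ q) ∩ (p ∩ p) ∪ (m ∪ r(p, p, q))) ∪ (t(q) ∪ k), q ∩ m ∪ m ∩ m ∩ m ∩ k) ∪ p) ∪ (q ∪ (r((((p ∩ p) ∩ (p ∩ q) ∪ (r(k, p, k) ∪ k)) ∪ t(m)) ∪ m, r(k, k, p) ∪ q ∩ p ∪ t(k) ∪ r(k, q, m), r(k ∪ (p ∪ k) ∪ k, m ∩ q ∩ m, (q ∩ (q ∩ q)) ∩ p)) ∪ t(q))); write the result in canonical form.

Canonical form:  p ∪ q ∪ r(k ∪ m ∪ p ∩ p ∩ p ∩ q ∪ r(k, p, k) ∪ t(m), p ∩ q ∪ r(k, k, p) ∪ r(k, q, m) ∪ t(k), r(k ∪ k ∪ k ∪ p, m ∩ m ∩ q, p ∩ q ∩ q ∩ q)) ∪ r(r(m ∩ p ∩ q ∩ q, r(p, q, m), m ∩ p), k ∪ k ∩ p ∩ p ∩ q ∪ m ∪ r(p, p, q) ∪ t(q), k ∩ m ∩ m ∩ m ∪ m ∩ q) ∪ t(q)
Match R2:  consume p, q, t(q)
Result:  r(k ∪ m ∪ p ∩ p ∩ p ∩ q ∪ r(k, p, k) ∪ t(m), p ∩ q ∪ r(k, k, p) ∪ r(k, q, m) ∪ t(k), r(k ∪ k ∪ k ∪ p, m ∩ m ∩ q, p ∩ q ∩ q ∩ q)) ∪ r(m, p, m) ∪ r(r(m ∩ p ∩ q ∩ q, r(p, q, m), m ∩ p), k ∪ k ∩ p ∩ p ∩ q ∪ m ∪ r(p, p, q) ∪ t(q), k ∩ m ∩ m ∩ m ∪ m ∩ q) ∪ t(m)

Answer: r(k ∪ m ∪ p ∩ p ∩ p ∩ q ∪ r(k, p, k) ∪ t(m), p ∩ q ∪ r(k, k, p) ∪ r(k, q, m) ∪ t(k), r(k ∪ k ∪ k ∪ p, m ∩ m ∩ q, p ∩ q ∩ q ∩ q)) ∪ r(m, p, m) ∪ r(r(m ∩ p ∩ q ∩ q, r(p, q, m), m ∩ p), k ∪ k ∩ p ∩ p ∩ q ∪ m ∪ r(p, p, q) ∪ t(q), k ∩ m ∩ m ∩ m ∪ m ∩ q) ∪ t(m)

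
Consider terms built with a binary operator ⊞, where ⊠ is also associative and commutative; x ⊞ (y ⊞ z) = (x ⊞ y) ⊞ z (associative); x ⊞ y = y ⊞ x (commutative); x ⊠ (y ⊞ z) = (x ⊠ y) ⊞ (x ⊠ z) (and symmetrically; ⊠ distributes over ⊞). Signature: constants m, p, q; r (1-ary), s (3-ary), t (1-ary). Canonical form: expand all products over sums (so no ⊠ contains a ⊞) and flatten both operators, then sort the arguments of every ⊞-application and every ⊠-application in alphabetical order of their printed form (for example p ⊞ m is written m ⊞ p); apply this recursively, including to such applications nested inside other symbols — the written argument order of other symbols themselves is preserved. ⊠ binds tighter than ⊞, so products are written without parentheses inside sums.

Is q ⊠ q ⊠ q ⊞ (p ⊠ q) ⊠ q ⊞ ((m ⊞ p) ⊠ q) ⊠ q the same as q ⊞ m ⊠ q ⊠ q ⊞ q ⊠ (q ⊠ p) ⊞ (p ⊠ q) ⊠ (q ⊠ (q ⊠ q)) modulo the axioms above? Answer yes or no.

Left:  q ⊠ q ⊠ q ⊞ (p ⊠ q) ⊠ q ⊞ ((m ⊞ p) ⊠ q) ⊠ q
  Expand:  q ⊠ q ⊠ q ⊞ p ⊠ q ⊠ q ⊞ m ⊠ q ⊠ q ⊞ p ⊠ q ⊠ q
  Sort:  m ⊠ q ⊠ q ⊞ p ⊠ q ⊠ q ⊞ p ⊠ q ⊠ q ⊞ q ⊠ q ⊠ q
Right:  q ⊞ m ⊠ q ⊠ q ⊞ q ⊠ (q ⊠ p) ⊞ (p ⊠ q) ⊠ (q ⊠ (q ⊠ q))
  Merge nested applications:  q ⊞ m ⊠ q ⊠ q ⊞ p ⊠ q ⊠ q ⊞ p ⊠ q ⊠ q ⊠ q ⊠ q
  Order the arguments:  m ⊠ q ⊠ q ⊞ p ⊠ q ⊠ q ⊞ p ⊠ q ⊠ q ⊠ q ⊠ q ⊞ q

Answer: no — m ⊠ q ⊠ q ⊞ p ⊠ q ⊠ q ⊞ p ⊠ q ⊠ q ⊞ q ⊠ q ⊠ q vs m ⊠ q ⊠ q ⊞ p ⊠ q ⊠ q ⊞ p ⊠ q ⊠ q ⊠ q ⊠ q ⊞ q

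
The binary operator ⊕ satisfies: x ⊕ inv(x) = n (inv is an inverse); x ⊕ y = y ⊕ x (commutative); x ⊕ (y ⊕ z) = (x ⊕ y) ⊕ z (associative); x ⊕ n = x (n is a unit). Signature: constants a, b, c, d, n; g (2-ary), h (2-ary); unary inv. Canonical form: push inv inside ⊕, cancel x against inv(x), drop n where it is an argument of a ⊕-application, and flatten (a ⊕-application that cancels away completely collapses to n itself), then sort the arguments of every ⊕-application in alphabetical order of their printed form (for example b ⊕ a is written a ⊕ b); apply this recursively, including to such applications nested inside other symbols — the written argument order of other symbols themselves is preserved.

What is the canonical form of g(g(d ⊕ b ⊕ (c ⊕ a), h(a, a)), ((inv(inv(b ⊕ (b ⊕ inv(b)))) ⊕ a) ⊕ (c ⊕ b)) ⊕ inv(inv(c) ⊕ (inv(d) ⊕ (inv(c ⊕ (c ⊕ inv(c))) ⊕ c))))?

Answer: g(g(a ⊕ b ⊕ c ⊕ d, h(a, a)), a ⊕ b ⊕ b ⊕ c ⊕ c ⊕ d)

Derivation:
Descend into:  ((inv(inv(b ⊕ (b ⊕ inv(b)))) ⊕ a) ⊕ (c ⊕ b)) ⊕ inv(inv(c) ⊕ (inv(d) ⊕ (inv(c ⊕ (c ⊕ inv(c))) ⊕ c)))
Push inv inside:  distribute inv over ⊕ and collapse double inv
Collect:  b ⊕ b ⊕ a ⊕ c ⊕ c ⊕ d
Sort arguments:  a ⊕ b ⊕ b ⊕ c ⊕ c ⊕ d
Put back:  g(g(a ⊕ b ⊕ c ⊕ d, h(a, a)), a ⊕ b ⊕ b ⊕ c ⊕ c ⊕ d)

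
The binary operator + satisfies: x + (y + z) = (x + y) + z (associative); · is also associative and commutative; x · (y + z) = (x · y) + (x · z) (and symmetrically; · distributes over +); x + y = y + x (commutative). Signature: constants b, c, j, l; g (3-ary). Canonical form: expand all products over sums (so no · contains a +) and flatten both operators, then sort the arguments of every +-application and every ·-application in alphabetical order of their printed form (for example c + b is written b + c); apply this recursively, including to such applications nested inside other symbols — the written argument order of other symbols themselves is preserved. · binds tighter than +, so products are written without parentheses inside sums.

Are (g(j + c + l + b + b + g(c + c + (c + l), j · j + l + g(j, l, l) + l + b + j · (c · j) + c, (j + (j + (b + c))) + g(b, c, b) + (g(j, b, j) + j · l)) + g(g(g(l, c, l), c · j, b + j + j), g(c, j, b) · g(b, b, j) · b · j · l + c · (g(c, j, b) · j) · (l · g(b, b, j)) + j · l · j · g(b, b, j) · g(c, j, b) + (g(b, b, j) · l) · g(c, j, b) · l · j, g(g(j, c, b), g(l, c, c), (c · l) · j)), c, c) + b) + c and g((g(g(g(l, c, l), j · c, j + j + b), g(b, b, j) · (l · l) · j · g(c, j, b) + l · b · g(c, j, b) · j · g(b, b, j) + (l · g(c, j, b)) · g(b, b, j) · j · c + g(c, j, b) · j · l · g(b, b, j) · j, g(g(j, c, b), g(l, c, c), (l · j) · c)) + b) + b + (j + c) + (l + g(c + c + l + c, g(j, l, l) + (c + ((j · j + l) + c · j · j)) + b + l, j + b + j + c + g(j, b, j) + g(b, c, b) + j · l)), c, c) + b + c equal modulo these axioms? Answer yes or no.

Answer: yes — both canonical forms are b + c + g(b + b + c + g(c + c + c + l, b + c + c · j · j + g(j, l, l) + j · j + l + l, b + c + g(b, c, b) + g(j, b, j) + j + j + j · l) + g(g(g(l, c, l), c · j, b + j + j), b · g(b, b, j) · g(c, j, b) · j · l + c · g(b, b, j) · g(c, j, b) · j · l + g(b, b, j) · g(c, j, b) · j · j · l + g(b, b, j) · g(c, j, b) · j · l · l, g(g(j, c, b), g(l, c, c), c · j · l)) + j + l, c, c)

Derivation:
Left:  (g(j + c + l + b + b + g(c + c + (c + l), j · j + l + g(j, l, l) + l + b + j · (c · j) + c, (j + (j + (b + c))) + g(b, c, b) + (g(j, b, j) + j · l)) + g(g(g(l, c, l), c · j, b + j + j), g(c, j, b) · g(b, b, j) · b · j · l + c · (g(c, j, b) · j) · (l · g(b, b, j)) + j · l · j · g(b, b, j) · g(c, j, b) + (g(b, b, j) · l) · g(c, j, b) · l · j, g(g(j, c, b), g(l, c, c), (c · l) · j)), c, c) + b) + c
  Merge nested applications:  g(b + b + c + g(c + c + c + l, b + c + c · j · j + g(j, l, l) + j · j + l + l, b + c + g(b, c, b) + g(j, b, j) + j + j + j · l) + g(g(g(l, c, l), c · j, b + j + j), b · g(b, b, j) · g(c, j, b) · j · l + c · g(b, b, j) · g(c, j, b) · j · l + g(b, b, j) · g(c, j, b) · j · j · l + g(b, b, j) · g(c, j, b) · j · l · l, g(g(j, c, b), g(l, c, c), c · j · l)) + j + l, c, c) + b + c
  Sort:  b + c + g(b + b + c + g(c + c + c + l, b + c + c · j · j + g(j, l, l) + j · j + l + l, b + c + g(b, c, b) + g(j, b, j) + j + j + j · l) + g(g(g(l, c, l), c · j, b + j + j), b · g(b, b, j) · g(c, j, b) · j · l + c · g(b, b, j) · g(c, j, b) · j · l + g(b, b, j) · g(c, j, b) · j · j · l + g(b, b, j) · g(c, j, b) · j · l · l, g(g(j, c, b), g(l, c, c), c · j · l)) + j + l, c, c)
Right:  g((g(g(g(l, c, l), j · c, j + j + b), g(b, b, j) · (l · l) · j · g(c, j, b) + l · b · g(c, j, b) · j · g(b, b, j) + (l · g(c, j, b)) · g(b, b, j) · j · c + g(c, j, b) · j · l · g(b, b, j) · j, g(g(j, c, b), g(l, c, c), (l · j) · c)) + b) + b + (j + c) + (l + g(c + c + l + c, g(j, l, l) + (c + ((j · j + l) + c · j · j)) + b + l, j + b + j + c + g(j, b, j) + g(b, c, b) + j · l)), c, c) + b + c
  Flatten:  g(b + b + c + g(c + c + c + l, b + c + c · j · j + g(j, l, l) + j · j + l + l, b + c + g(b, c, b) + g(j, b, j) + j + j + j · l) + g(g(g(l, c, l), c · j, b + j + j), b · g(b, b, j) · g(c, j, b) · j · l + c · g(b, b, j) · g(c, j, b) · j · l + g(b, b, j) · g(c, j, b) · j · j · l + g(b, b, j) · g(c, j, b) · j · l · l, g(g(j, c, b), g(l, c, c), c · j · l)) + j + l, c, c) + b + c
  Sort arguments:  b + c + g(b + b + c + g(c + c + c + l, b + c + c · j · j + g(j, l, l) + j · j + l + l, b + c + g(b, c, b) + g(j, b, j) + j + j + j · l) + g(g(g(l, c, l), c · j, b + j + j), b · g(b, b, j) · g(c, j, b) · j · l + c · g(b, b, j) · g(c, j, b) · j · l + g(b, b, j) · g(c, j, b) · j · j · l + g(b, b, j) · g(c, j, b) · j · l · l, g(g(j, c, b), g(l, c, c), c · j · l)) + j + l, c, c)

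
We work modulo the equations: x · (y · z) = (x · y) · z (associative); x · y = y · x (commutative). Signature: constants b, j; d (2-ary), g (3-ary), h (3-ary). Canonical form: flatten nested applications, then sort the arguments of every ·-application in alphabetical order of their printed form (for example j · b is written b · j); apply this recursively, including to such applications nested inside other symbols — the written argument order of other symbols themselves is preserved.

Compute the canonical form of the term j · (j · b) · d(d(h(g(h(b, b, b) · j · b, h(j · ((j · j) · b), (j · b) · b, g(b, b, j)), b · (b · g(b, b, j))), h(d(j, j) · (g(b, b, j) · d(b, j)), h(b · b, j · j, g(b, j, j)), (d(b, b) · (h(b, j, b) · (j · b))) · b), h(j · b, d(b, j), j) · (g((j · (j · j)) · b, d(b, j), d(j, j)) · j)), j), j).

Answer: b · d(d(h(g(b · h(b, b, b) · j, h(b · j · j · j, b · b · j, g(b, b, j)), b · b · g(b, b, j)), h(d(b, j) · d(j, j) · g(b, b, j), h(b · b, j · j, g(b, j, j)), b · b · d(b, b) · h(b, j, b) · j), g(b · j · j · j, d(b, j), d(j, j)) · h(b · j, d(b, j), j) · j), j), j) · j · j

Derivation:
Un-nest:  j · j · b · d(d(h(g(h(b, b, b) · j · b, h(j · ((j · j) · b), (j · b) · b, g(b, b, j)), b · (b · g(b, b, j))), h(d(j, j) · (g(b, b, j) · d(b, j)), h(b · b, j · j, g(b, j, j)), (d(b, b) · (h(b, j, b) · (j · b))) · b), h(j · b, d(b, j), j) · (g((j · (j · j)) · b, d(b, j), d(j, j)) · j)), j), j)
Canonicalize subterm:  d(d(h(g(h(b, b, b) · j · b, h(j · ((j · j) · b), (j · b) · b, g(b, b, j)), b · (b · g(b, b, j))), h(d(j, j) · (g(b, b, j) · d(b, j)), h(b · b, j · j, g(b, j, j)), (d(b, b) · (h(b, j, b) · (j · b))) · b), h(j · b, d(b, j), j) · (g((j · (j · j)) · b, d(b, j), d(j, j)) · j)), j), j)  →  d(d(h(g(b · h(b, b, b) · j, h(b · j · j · j, b · b · j, g(b, b, j)), b · b · g(b, b, j)), h(d(b, j) · d(j, j) · g(b, b, j), h(b · b, j · j, g(b, j, j)), b · b · d(b, b) · h(b, j, b) · j), g(b · j · j · j, d(b, j), d(j, j)) · h(b · j, d(b, j), j) · j), j), j)
Order the arguments:  b · d(d(h(g(b · h(b, b, b) · j, h(b · j · j · j, b · b · j, g(b, b, j)), b · b · g(b, b, j)), h(d(b, j) · d(j, j) · g(b, b, j), h(b · b, j · j, g(b, j, j)), b · b · d(b, b) · h(b, j, b) · j), g(b · j · j · j, d(b, j), d(j, j)) · h(b · j, d(b, j), j) · j), j), j) · j · j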